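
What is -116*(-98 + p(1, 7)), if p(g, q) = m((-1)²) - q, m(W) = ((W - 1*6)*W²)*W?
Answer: 12760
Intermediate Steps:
m(W) = W³*(-6 + W) (m(W) = ((W - 6)*W²)*W = ((-6 + W)*W²)*W = (W²*(-6 + W))*W = W³*(-6 + W))
p(g, q) = -5 - q (p(g, q) = ((-1)²)³*(-6 + (-1)²) - q = 1³*(-6 + 1) - q = 1*(-5) - q = -5 - q)
-116*(-98 + p(1, 7)) = -116*(-98 + (-5 - 1*7)) = -116*(-98 + (-5 - 7)) = -116*(-98 - 12) = -116*(-110) = 12760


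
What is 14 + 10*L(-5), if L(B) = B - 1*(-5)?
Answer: 14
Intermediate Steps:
L(B) = 5 + B (L(B) = B + 5 = 5 + B)
14 + 10*L(-5) = 14 + 10*(5 - 5) = 14 + 10*0 = 14 + 0 = 14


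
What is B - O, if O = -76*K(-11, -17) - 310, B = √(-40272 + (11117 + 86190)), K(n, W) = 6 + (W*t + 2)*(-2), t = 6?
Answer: 15966 + √57035 ≈ 16205.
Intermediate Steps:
K(n, W) = 2 - 12*W (K(n, W) = 6 + (W*6 + 2)*(-2) = 6 + (6*W + 2)*(-2) = 6 + (2 + 6*W)*(-2) = 6 + (-4 - 12*W) = 2 - 12*W)
B = √57035 (B = √(-40272 + 97307) = √57035 ≈ 238.82)
O = -15966 (O = -76*(2 - 12*(-17)) - 310 = -76*(2 + 204) - 310 = -76*206 - 310 = -15656 - 310 = -15966)
B - O = √57035 - 1*(-15966) = √57035 + 15966 = 15966 + √57035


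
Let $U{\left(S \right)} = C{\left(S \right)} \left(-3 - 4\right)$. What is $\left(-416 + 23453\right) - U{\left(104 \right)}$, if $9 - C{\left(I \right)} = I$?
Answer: $22372$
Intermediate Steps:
$C{\left(I \right)} = 9 - I$
$U{\left(S \right)} = -63 + 7 S$ ($U{\left(S \right)} = \left(9 - S\right) \left(-3 - 4\right) = \left(9 - S\right) \left(-7\right) = -63 + 7 S$)
$\left(-416 + 23453\right) - U{\left(104 \right)} = \left(-416 + 23453\right) - \left(-63 + 7 \cdot 104\right) = 23037 - \left(-63 + 728\right) = 23037 - 665 = 22372$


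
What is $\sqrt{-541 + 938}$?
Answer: $\sqrt{397} \approx 19.925$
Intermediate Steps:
$\sqrt{-541 + 938} = \sqrt{397}$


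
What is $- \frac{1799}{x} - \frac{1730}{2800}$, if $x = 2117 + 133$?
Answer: $- \frac{89297}{63000} \approx -1.4174$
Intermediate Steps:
$x = 2250$
$- \frac{1799}{x} - \frac{1730}{2800} = - \frac{1799}{2250} - \frac{1730}{2800} = \left(-1799\right) \frac{1}{2250} - \frac{173}{280} = - \frac{1799}{2250} - \frac{173}{280} = - \frac{89297}{63000}$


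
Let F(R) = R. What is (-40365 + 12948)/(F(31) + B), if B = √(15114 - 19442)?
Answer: -283309/1763 + 18278*I*√1082/1763 ≈ -160.7 + 341.03*I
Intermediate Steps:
B = 2*I*√1082 (B = √(-4328) = 2*I*√1082 ≈ 65.788*I)
(-40365 + 12948)/(F(31) + B) = (-40365 + 12948)/(31 + 2*I*√1082) = -27417/(31 + 2*I*√1082)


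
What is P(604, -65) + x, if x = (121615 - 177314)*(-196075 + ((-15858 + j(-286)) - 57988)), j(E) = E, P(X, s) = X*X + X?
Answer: 15050625113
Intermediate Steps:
P(X, s) = X + X² (P(X, s) = X² + X = X + X²)
x = 15050259693 (x = (121615 - 177314)*(-196075 + ((-15858 - 286) - 57988)) = -55699*(-196075 + (-16144 - 57988)) = -55699*(-196075 - 74132) = -55699*(-270207) = 15050259693)
P(604, -65) + x = 604*(1 + 604) + 15050259693 = 604*605 + 15050259693 = 365420 + 15050259693 = 15050625113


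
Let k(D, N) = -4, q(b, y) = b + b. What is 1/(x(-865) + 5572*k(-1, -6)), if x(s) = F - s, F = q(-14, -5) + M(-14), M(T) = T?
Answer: -1/21465 ≈ -4.6587e-5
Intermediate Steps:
q(b, y) = 2*b
F = -42 (F = 2*(-14) - 14 = -28 - 14 = -42)
x(s) = -42 - s
1/(x(-865) + 5572*k(-1, -6)) = 1/((-42 - 1*(-865)) + 5572*(-4)) = 1/((-42 + 865) - 22288) = 1/(823 - 22288) = 1/(-21465) = -1/21465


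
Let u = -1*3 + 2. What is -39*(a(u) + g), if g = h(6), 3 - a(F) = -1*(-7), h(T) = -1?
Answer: 195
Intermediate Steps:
u = -1 (u = -3 + 2 = -1)
a(F) = -4 (a(F) = 3 - (-1)*(-7) = 3 - 1*7 = 3 - 7 = -4)
g = -1
-39*(a(u) + g) = -39*(-4 - 1) = -39*(-5) = 195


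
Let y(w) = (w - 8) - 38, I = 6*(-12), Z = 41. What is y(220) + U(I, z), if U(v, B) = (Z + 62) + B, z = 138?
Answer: 415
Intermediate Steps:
I = -72
y(w) = -46 + w (y(w) = (-8 + w) - 38 = -46 + w)
U(v, B) = 103 + B (U(v, B) = (41 + 62) + B = 103 + B)
y(220) + U(I, z) = (-46 + 220) + (103 + 138) = 174 + 241 = 415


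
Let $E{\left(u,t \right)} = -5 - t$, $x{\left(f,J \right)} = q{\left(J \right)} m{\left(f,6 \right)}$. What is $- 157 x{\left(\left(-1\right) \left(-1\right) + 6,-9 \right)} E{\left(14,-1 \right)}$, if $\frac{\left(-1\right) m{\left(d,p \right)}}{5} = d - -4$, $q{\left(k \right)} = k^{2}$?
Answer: $-2797740$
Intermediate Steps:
$m{\left(d,p \right)} = -20 - 5 d$ ($m{\left(d,p \right)} = - 5 \left(d - -4\right) = - 5 \left(d + 4\right) = - 5 \left(4 + d\right) = -20 - 5 d$)
$x{\left(f,J \right)} = J^{2} \left(-20 - 5 f\right)$
$- 157 x{\left(\left(-1\right) \left(-1\right) + 6,-9 \right)} E{\left(14,-1 \right)} = - 157 \cdot 5 \left(-9\right)^{2} \left(-4 - \left(\left(-1\right) \left(-1\right) + 6\right)\right) \left(-5 - -1\right) = - 157 \cdot 5 \cdot 81 \left(-4 - \left(1 + 6\right)\right) \left(-5 + 1\right) = - 157 \cdot 5 \cdot 81 \left(-4 - 7\right) \left(-4\right) = - 157 \cdot 5 \cdot 81 \left(-11\right) \left(-4\right) = \left(-157\right) \left(-4455\right) \left(-4\right) = 699435 \left(-4\right) = -2797740$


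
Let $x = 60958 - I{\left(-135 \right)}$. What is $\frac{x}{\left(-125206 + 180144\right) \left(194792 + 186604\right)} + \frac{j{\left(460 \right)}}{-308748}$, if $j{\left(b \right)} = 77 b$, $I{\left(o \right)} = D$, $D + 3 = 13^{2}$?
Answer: $- \frac{702785243674}{6126172391859} \approx -0.11472$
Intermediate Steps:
$D = 166$ ($D = -3 + 13^{2} = -3 + 169 = 166$)
$I{\left(o \right)} = 166$
$x = 60792$ ($x = 60958 - 166 = 60792$)
$\frac{x}{\left(-125206 + 180144\right) \left(194792 + 186604\right)} + \frac{j{\left(460 \right)}}{-308748} = \frac{60792}{\left(-125206 + 180144\right) \left(194792 + 186604\right)} + \frac{77 \cdot 460}{-308748} = \frac{60792}{54938 \cdot 381396} + 35420 \left(- \frac{1}{308748}\right) = \frac{60792}{20953133448} - \frac{805}{7017} = 60792 \cdot \frac{1}{20953133448} - \frac{805}{7017} = \frac{2533}{873047227} - \frac{805}{7017} = - \frac{702785243674}{6126172391859}$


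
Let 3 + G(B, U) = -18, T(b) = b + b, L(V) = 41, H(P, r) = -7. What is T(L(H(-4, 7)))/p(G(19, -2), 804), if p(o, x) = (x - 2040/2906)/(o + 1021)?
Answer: 14893250/145899 ≈ 102.08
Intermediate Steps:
T(b) = 2*b
G(B, U) = -21 (G(B, U) = -3 - 18 = -21)
p(o, x) = (-1020/1453 + x)/(1021 + o) (p(o, x) = (x - 2040*1/2906)/(1021 + o) = (x - 1020/1453)/(1021 + o) = (-1020/1453 + x)/(1021 + o))
T(L(H(-4, 7)))/p(G(19, -2), 804) = (2*41)/(((-1020/1453 + 804)/(1021 - 21))) = 82/(((1167192/1453)/1000)) = 82/(((1/1000)*(1167192/1453))) = 82/(145899/181625) = 82*(181625/145899) = 14893250/145899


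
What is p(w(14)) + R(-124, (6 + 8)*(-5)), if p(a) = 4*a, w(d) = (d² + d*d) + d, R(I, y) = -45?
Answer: 1579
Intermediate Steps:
w(d) = d + 2*d² (w(d) = (d² + d²) + d = 2*d² + d = d + 2*d²)
p(w(14)) + R(-124, (6 + 8)*(-5)) = 4*(14*(1 + 2*14)) - 45 = 4*(14*(1 + 28)) - 45 = 4*(14*29) - 45 = 4*406 - 45 = 1624 - 45 = 1579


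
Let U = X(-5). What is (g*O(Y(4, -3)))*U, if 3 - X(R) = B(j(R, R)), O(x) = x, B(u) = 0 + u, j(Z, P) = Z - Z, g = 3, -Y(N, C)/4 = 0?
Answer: 0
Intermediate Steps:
Y(N, C) = 0 (Y(N, C) = -4*0 = 0)
j(Z, P) = 0
B(u) = u
X(R) = 3 (X(R) = 3 - 1*0 = 3 + 0 = 3)
U = 3
(g*O(Y(4, -3)))*U = (3*0)*3 = 0*3 = 0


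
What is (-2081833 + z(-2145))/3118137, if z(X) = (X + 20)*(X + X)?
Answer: 7034417/3118137 ≈ 2.2560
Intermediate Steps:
z(X) = 2*X*(20 + X) (z(X) = (20 + X)*(2*X) = 2*X*(20 + X))
(-2081833 + z(-2145))/3118137 = (-2081833 + 2*(-2145)*(20 - 2145))/3118137 = (-2081833 + 2*(-2145)*(-2125))*(1/3118137) = (-2081833 + 9116250)*(1/3118137) = 7034417*(1/3118137) = 7034417/3118137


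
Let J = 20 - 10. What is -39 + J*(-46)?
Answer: -499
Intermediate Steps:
J = 10
-39 + J*(-46) = -39 + 10*(-46) = -39 - 460 = -499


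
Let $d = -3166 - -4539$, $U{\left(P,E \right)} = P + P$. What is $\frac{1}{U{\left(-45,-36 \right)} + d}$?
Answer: $\frac{1}{1283} \approx 0.00077942$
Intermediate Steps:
$U{\left(P,E \right)} = 2 P$
$d = 1373$ ($d = -3166 + 4539 = 1373$)
$\frac{1}{U{\left(-45,-36 \right)} + d} = \frac{1}{2 \left(-45\right) + 1373} = \frac{1}{-90 + 1373} = \frac{1}{1283}$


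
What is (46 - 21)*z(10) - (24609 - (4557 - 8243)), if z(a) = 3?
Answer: -28220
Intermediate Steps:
(46 - 21)*z(10) - (24609 - (4557 - 8243)) = (46 - 21)*3 - (24609 - (4557 - 8243)) = 25*3 - (24609 - 1*(-3686)) = 75 - (24609 + 3686) = 75 - 1*28295 = 75 - 28295 = -28220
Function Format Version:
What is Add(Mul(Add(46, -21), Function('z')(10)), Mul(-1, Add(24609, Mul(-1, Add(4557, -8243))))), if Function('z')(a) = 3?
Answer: -28220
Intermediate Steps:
Add(Mul(Add(46, -21), Function('z')(10)), Mul(-1, Add(24609, Mul(-1, Add(4557, -8243))))) = Add(Mul(Add(46, -21), 3), Mul(-1, Add(24609, Mul(-1, Add(4557, -8243))))) = Add(Mul(25, 3), Mul(-1, Add(24609, Mul(-1, -3686)))) = Add(75, Mul(-1, Add(24609, 3686))) = Add(75, Mul(-1, 28295)) = Add(75, -28295) = -28220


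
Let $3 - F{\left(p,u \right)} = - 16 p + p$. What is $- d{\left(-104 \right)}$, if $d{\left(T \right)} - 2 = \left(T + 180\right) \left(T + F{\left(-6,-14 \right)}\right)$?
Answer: $14514$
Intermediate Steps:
$F{\left(p,u \right)} = 3 + 15 p$ ($F{\left(p,u \right)} = 3 - \left(- 16 p + p\right) = 3 - - 15 p = 3 + 15 p$)
$d{\left(T \right)} = 2 + \left(-87 + T\right) \left(180 + T\right)$ ($d{\left(T \right)} = 2 + \left(T + 180\right) \left(T + \left(3 + 15 \left(-6\right)\right)\right) = 2 + \left(180 + T\right) \left(T + \left(3 - 90\right)\right) = 2 + \left(180 + T\right) \left(T - 87\right) = 2 + \left(180 + T\right) \left(-87 + T\right) = 2 + \left(-87 + T\right) \left(180 + T\right)$)
$- d{\left(-104 \right)} = - (-15658 + \left(-104\right)^{2} + 93 \left(-104\right)) = - (-15658 + 10816 - 9672) = \left(-1\right) \left(-14514\right) = 14514$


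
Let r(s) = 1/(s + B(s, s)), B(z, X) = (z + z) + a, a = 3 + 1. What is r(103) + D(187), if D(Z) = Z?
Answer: 58532/313 ≈ 187.00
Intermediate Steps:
a = 4
B(z, X) = 4 + 2*z (B(z, X) = (z + z) + 4 = 2*z + 4 = 4 + 2*z)
r(s) = 1/(4 + 3*s) (r(s) = 1/(s + (4 + 2*s)) = 1/(4 + 3*s))
r(103) + D(187) = 1/(4 + 3*103) + 187 = 1/(4 + 309) + 187 = 1/313 + 187 = 58532/313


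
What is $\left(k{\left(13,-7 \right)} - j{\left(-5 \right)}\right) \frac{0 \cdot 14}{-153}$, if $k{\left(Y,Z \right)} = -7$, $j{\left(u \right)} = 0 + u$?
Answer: $0$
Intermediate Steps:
$j{\left(u \right)} = u$
$\left(k{\left(13,-7 \right)} - j{\left(-5 \right)}\right) \frac{0 \cdot 14}{-153} = \left(-7 - -5\right) \frac{0 \cdot 14}{-153} = \left(-7 + 5\right) 0 \left(- \frac{1}{153}\right) = \left(-2\right) 0 = 0$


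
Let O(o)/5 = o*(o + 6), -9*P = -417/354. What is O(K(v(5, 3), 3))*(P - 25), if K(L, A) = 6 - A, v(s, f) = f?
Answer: -396165/118 ≈ -3357.3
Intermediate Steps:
P = 139/1062 (P = -(-139)/(3*354) = -⅑*(-139/118) = 139/1062 ≈ 0.13089)
O(o) = 5*o*(6 + o) (O(o) = 5*(o*(o + 6)) = 5*(o*(6 + o)) = 5*o*(6 + o))
O(K(v(5, 3), 3))*(P - 25) = (5*(6 - 1*3)*(6 + (6 - 1*3)))*(139/1062 - 25) = (5*(6 - 3)*(6 + (6 - 3)))*(-26411/1062) = (5*3*(6 + 3))*(-26411/1062) = (5*3*9)*(-26411/1062) = 135*(-26411/1062) = -396165/118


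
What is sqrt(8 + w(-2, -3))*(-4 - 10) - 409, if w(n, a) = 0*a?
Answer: -409 - 28*sqrt(2) ≈ -448.60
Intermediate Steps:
w(n, a) = 0
sqrt(8 + w(-2, -3))*(-4 - 10) - 409 = sqrt(8 + 0)*(-4 - 10) - 409 = sqrt(8)*(-14) - 409 = (2*sqrt(2))*(-14) - 409 = -28*sqrt(2) - 409 = -409 - 28*sqrt(2)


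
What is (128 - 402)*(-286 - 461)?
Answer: 204678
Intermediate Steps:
(128 - 402)*(-286 - 461) = -274*(-747) = 204678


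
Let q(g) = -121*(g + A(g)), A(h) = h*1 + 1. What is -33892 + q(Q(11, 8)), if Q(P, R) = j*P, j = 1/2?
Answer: -35344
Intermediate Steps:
j = ½ ≈ 0.50000
A(h) = 1 + h (A(h) = h + 1 = 1 + h)
Q(P, R) = P/2
q(g) = -121 - 242*g (q(g) = -121*(g + (1 + g)) = -121*(1 + 2*g) = -121 - 242*g)
-33892 + q(Q(11, 8)) = -33892 + (-121 - 121*11) = -33892 + (-121 - 242*11/2) = -33892 + (-121 - 1331) = -33892 - 1452 = -35344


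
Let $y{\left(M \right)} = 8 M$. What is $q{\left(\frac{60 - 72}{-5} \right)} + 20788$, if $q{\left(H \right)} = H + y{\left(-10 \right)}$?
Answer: $\frac{103552}{5} \approx 20710.0$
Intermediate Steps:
$q{\left(H \right)} = -80 + H$ ($q{\left(H \right)} = H + 8 \left(-10\right) = H - 80 = -80 + H$)
$q{\left(\frac{60 - 72}{-5} \right)} + 20788 = \left(-80 + \frac{60 - 72}{-5}\right) + 20788 = \left(-80 - - \frac{12}{5}\right) + 20788 = \left(-80 + \frac{12}{5}\right) + 20788 = - \frac{388}{5} + 20788 = \frac{103552}{5}$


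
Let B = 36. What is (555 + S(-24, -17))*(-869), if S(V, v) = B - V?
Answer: -534435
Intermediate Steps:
S(V, v) = 36 - V
(555 + S(-24, -17))*(-869) = (555 + (36 - 1*(-24)))*(-869) = (555 + (36 + 24))*(-869) = (555 + 60)*(-869) = 615*(-869) = -534435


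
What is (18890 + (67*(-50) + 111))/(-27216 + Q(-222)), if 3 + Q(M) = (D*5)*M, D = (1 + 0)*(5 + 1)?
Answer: -5217/11293 ≈ -0.46197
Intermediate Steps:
D = 6 (D = 1*6 = 6)
Q(M) = -3 + 30*M (Q(M) = -3 + (6*5)*M = -3 + 30*M)
(18890 + (67*(-50) + 111))/(-27216 + Q(-222)) = (18890 + (67*(-50) + 111))/(-27216 + (-3 + 30*(-222))) = (18890 + (-3350 + 111))/(-27216 + (-3 - 6660)) = (18890 - 3239)/(-27216 - 6663) = 15651/(-33879) = 15651*(-1/33879) = -5217/11293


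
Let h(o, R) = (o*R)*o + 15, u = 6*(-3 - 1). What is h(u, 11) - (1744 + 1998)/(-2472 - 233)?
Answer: 17183197/2705 ≈ 6352.4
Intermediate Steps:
u = -24 (u = 6*(-4) = -24)
h(o, R) = 15 + R*o**2 (h(o, R) = (R*o)*o + 15 = R*o**2 + 15 = 15 + R*o**2)
h(u, 11) - (1744 + 1998)/(-2472 - 233) = (15 + 11*(-24)**2) - (1744 + 1998)/(-2472 - 233) = (15 + 11*576) - 3742/(-2705) = (15 + 6336) - 3742*(-1)/2705 = 6351 - 1*(-3742/2705) = 6351 + 3742/2705 = 17183197/2705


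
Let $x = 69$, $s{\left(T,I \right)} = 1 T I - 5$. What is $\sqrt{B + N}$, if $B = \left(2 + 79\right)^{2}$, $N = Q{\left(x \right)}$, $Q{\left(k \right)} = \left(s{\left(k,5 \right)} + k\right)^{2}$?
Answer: $\sqrt{173842} \approx 416.94$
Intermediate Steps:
$s{\left(T,I \right)} = -5 + I T$ ($s{\left(T,I \right)} = T I - 5 = I T - 5 = -5 + I T$)
$Q{\left(k \right)} = \left(-5 + 6 k\right)^{2}$ ($Q{\left(k \right)} = \left(\left(-5 + 5 k\right) + k\right)^{2} = \left(-5 + 6 k\right)^{2}$)
$N = 167281$ ($N = \left(-5 + 6 \cdot 69\right)^{2} = \left(-5 + 414\right)^{2} = 409^{2} = 167281$)
$B = 6561$ ($B = 81^{2} = 6561$)
$\sqrt{B + N} = \sqrt{6561 + 167281} = \sqrt{173842}$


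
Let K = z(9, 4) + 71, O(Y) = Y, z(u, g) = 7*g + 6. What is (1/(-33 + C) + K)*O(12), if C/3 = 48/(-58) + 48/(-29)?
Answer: 492544/391 ≈ 1259.7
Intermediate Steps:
z(u, g) = 6 + 7*g
C = -216/29 (C = 3*(48/(-58) + 48/(-29)) = 3*(48*(-1/58) + 48*(-1/29)) = 3*(-24/29 - 48/29) = 3*(-72/29) = -216/29 ≈ -7.4483)
K = 105 (K = (6 + 7*4) + 71 = (6 + 28) + 71 = 34 + 71 = 105)
(1/(-33 + C) + K)*O(12) = (1/(-33 - 216/29) + 105)*12 = (1/(-1173/29) + 105)*12 = (-29/1173 + 105)*12 = (123136/1173)*12 = 492544/391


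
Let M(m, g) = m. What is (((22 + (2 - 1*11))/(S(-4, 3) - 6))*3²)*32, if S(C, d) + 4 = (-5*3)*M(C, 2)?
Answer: 1872/25 ≈ 74.880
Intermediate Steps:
S(C, d) = -4 - 15*C (S(C, d) = -4 + (-5*3)*C = -4 - 15*C)
(((22 + (2 - 1*11))/(S(-4, 3) - 6))*3²)*32 = (((22 + (2 - 1*11))/((-4 - 15*(-4)) - 6))*3²)*32 = (((22 + (2 - 11))/((-4 + 60) - 6))*9)*32 = (((22 - 9)/(56 - 6))*9)*32 = ((13/50)*9)*32 = (117/50)*32 = 1872/25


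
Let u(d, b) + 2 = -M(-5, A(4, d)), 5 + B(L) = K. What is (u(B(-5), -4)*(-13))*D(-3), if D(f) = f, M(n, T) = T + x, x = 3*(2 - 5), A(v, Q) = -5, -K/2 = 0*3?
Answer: 468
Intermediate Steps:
K = 0 (K = -0*3 = -2*0 = 0)
x = -9 (x = 3*(-3) = -9)
M(n, T) = -9 + T (M(n, T) = T - 9 = -9 + T)
B(L) = -5 (B(L) = -5 + 0 = -5)
u(d, b) = 12 (u(d, b) = -2 - (-9 - 5) = -2 - 1*(-14) = -2 + 14 = 12)
(u(B(-5), -4)*(-13))*D(-3) = (12*(-13))*(-3) = -156*(-3) = 468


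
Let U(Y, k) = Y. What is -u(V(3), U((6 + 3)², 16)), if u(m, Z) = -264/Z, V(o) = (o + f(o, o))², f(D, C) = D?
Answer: 88/27 ≈ 3.2593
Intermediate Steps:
V(o) = 4*o² (V(o) = (o + o)² = (2*o)² = 4*o²)
-u(V(3), U((6 + 3)², 16)) = -(-264)/((6 + 3)²) = -(-264)/(9²) = -(-264)/81 = -1*(-88/27) = 88/27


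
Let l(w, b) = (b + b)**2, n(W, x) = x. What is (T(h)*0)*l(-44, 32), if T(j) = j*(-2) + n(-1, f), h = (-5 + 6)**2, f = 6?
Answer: 0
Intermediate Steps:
h = 1 (h = 1**2 = 1)
l(w, b) = 4*b**2 (l(w, b) = (2*b)**2 = 4*b**2)
T(j) = 6 - 2*j (T(j) = j*(-2) + 6 = -2*j + 6 = 6 - 2*j)
(T(h)*0)*l(-44, 32) = ((6 - 2*1)*0)*(4*32**2) = ((6 - 2)*0)*(4*1024) = (4*0)*4096 = 0*4096 = 0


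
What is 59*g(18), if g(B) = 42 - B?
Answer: 1416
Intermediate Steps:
59*g(18) = 59*(42 - 1*18) = 59*(42 - 18) = 59*24 = 1416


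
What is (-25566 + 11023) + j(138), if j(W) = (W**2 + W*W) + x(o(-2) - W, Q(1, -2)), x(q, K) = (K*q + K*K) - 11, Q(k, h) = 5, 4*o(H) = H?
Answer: 45733/2 ≈ 22867.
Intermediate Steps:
o(H) = H/4
x(q, K) = -11 + K**2 + K*q (x(q, K) = (K*q + K**2) - 11 = (K**2 + K*q) - 11 = -11 + K**2 + K*q)
j(W) = 23/2 - 5*W + 2*W**2 (j(W) = (W**2 + W*W) + (-11 + 5**2 + 5*((1/4)*(-2) - W)) = (W**2 + W**2) + (-11 + 25 + 5*(-1/2 - W)) = 2*W**2 + (-11 + 25 + (-5/2 - 5*W)) = 2*W**2 + (23/2 - 5*W) = 23/2 - 5*W + 2*W**2)
(-25566 + 11023) + j(138) = (-25566 + 11023) + (23/2 - 5*138 + 2*138**2) = -14543 + (23/2 - 690 + 2*19044) = -14543 + (23/2 - 690 + 38088) = -14543 + 74819/2 = 45733/2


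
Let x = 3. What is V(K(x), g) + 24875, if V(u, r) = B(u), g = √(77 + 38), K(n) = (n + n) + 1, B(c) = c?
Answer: 24882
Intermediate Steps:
K(n) = 1 + 2*n (K(n) = 2*n + 1 = 1 + 2*n)
g = √115 ≈ 10.724
V(u, r) = u
V(K(x), g) + 24875 = (1 + 2*3) + 24875 = (1 + 6) + 24875 = 7 + 24875 = 24882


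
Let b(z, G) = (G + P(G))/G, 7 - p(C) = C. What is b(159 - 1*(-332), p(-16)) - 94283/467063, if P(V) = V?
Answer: 839843/467063 ≈ 1.7981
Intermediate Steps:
p(C) = 7 - C
b(z, G) = 2 (b(z, G) = (G + G)/G = (2*G)/G = 2)
b(159 - 1*(-332), p(-16)) - 94283/467063 = 2 - 94283/467063 = 839843/467063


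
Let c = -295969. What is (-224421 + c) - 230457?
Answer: -750847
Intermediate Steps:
(-224421 + c) - 230457 = (-224421 - 295969) - 230457 = -520390 - 230457 = -750847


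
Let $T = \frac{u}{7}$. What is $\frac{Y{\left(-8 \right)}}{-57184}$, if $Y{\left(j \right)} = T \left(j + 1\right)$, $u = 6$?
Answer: $\frac{3}{28592} \approx 0.00010492$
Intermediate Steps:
$T = \frac{6}{7} \approx 0.85714$
$Y{\left(j \right)} = \frac{6}{7} + \frac{6 j}{7}$ ($Y{\left(j \right)} = \frac{6 \left(j + 1\right)}{7} = \frac{6 \left(1 + j\right)}{7} = \frac{6}{7} + \frac{6 j}{7}$)
$\frac{Y{\left(-8 \right)}}{-57184} = \frac{\frac{6}{7} + \frac{6}{7} \left(-8\right)}{-57184} = \left(\frac{6}{7} - \frac{48}{7}\right) \left(- \frac{1}{57184}\right) = \left(-6\right) \left(- \frac{1}{57184}\right) = \frac{3}{28592}$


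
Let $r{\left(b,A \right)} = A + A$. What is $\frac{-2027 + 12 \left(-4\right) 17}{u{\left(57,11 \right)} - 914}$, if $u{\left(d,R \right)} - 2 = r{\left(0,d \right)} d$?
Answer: $- \frac{2843}{5586} \approx -0.50895$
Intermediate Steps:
$r{\left(b,A \right)} = 2 A$
$u{\left(d,R \right)} = 2 + 2 d^{2}$ ($u{\left(d,R \right)} = 2 + 2 d d = 2 + 2 d^{2}$)
$\frac{-2027 + 12 \left(-4\right) 17}{u{\left(57,11 \right)} - 914} = \frac{-2027 + 12 \left(-4\right) 17}{\left(2 + 2 \cdot 57^{2}\right) - 914} = \frac{-2027 - 816}{\left(2 + 2 \cdot 3249\right) - 914} = \frac{-2027 - 816}{\left(2 + 6498\right) - 914} = - \frac{2843}{6500 - 914} = - \frac{2843}{5586}$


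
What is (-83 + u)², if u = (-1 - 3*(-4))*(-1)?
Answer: 8836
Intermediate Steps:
u = -11 (u = (-1 + 12)*(-1) = 11*(-1) = -11)
(-83 + u)² = (-83 - 11)² = (-94)² = 8836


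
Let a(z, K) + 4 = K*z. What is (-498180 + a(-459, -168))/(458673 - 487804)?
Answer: 421072/29131 ≈ 14.454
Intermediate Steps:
a(z, K) = -4 + K*z
(-498180 + a(-459, -168))/(458673 - 487804) = (-498180 + (-4 - 168*(-459)))/(458673 - 487804) = (-498180 + (-4 + 77112))/(-29131) = (-498180 + 77108)*(-1/29131) = -421072*(-1/29131) = 421072/29131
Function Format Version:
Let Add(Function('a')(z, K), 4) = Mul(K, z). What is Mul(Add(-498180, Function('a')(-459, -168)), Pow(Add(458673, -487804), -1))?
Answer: Rational(421072, 29131) ≈ 14.454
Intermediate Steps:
Function('a')(z, K) = Add(-4, Mul(K, z))
Mul(Add(-498180, Function('a')(-459, -168)), Pow(Add(458673, -487804), -1)) = Mul(Add(-498180, Add(-4, Mul(-168, -459))), Pow(Add(458673, -487804), -1)) = Mul(Add(-498180, Add(-4, 77112)), Pow(-29131, -1)) = Mul(Add(-498180, 77108), Rational(-1, 29131)) = Mul(-421072, Rational(-1, 29131)) = Rational(421072, 29131)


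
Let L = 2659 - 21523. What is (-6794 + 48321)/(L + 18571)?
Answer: -41527/293 ≈ -141.73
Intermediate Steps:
L = -18864
(-6794 + 48321)/(L + 18571) = (-6794 + 48321)/(-18864 + 18571) = 41527/(-293) = 41527*(-1/293) = -41527/293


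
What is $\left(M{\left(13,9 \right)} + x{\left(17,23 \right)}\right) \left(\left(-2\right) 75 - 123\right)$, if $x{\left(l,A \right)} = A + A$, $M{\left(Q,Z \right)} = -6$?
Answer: $-10920$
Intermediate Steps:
$x{\left(l,A \right)} = 2 A$
$\left(M{\left(13,9 \right)} + x{\left(17,23 \right)}\right) \left(\left(-2\right) 75 - 123\right) = \left(-6 + 2 \cdot 23\right) \left(\left(-2\right) 75 - 123\right) = \left(-6 + 46\right) \left(-150 - 123\right) = 40 \left(-273\right) = -10920$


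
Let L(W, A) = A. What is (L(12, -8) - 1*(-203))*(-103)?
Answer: -20085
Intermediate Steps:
(L(12, -8) - 1*(-203))*(-103) = (-8 - 1*(-203))*(-103) = (-8 + 203)*(-103) = 195*(-103) = -20085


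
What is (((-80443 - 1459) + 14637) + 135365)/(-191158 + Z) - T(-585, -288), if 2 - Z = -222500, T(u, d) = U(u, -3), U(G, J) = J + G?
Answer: 1541531/2612 ≈ 590.17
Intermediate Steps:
U(G, J) = G + J
T(u, d) = -3 + u (T(u, d) = u - 3 = -3 + u)
Z = 222502 (Z = 2 - 1*(-222500) = 2 + 222500 = 222502)
(((-80443 - 1459) + 14637) + 135365)/(-191158 + Z) - T(-585, -288) = (((-80443 - 1459) + 14637) + 135365)/(-191158 + 222502) - (-3 - 585) = ((-81902 + 14637) + 135365)/31344 - 1*(-588) = (-67265 + 135365)*(1/31344) + 588 = 68100*(1/31344) + 588 = 5675/2612 + 588 = 1541531/2612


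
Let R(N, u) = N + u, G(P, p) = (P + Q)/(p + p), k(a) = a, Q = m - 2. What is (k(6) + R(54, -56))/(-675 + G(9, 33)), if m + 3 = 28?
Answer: -132/22259 ≈ -0.0059302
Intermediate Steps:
m = 25 (m = -3 + 28 = 25)
Q = 23 (Q = 25 - 2 = 23)
G(P, p) = (23 + P)/(2*p) (G(P, p) = (P + 23)/(p + p) = (23 + P)/((2*p)) = (23 + P)*(1/(2*p)) = (23 + P)/(2*p))
(k(6) + R(54, -56))/(-675 + G(9, 33)) = (6 + (54 - 56))/(-675 + (½)*(23 + 9)/33) = (6 - 2)/(-675 + (½)*(1/33)*32) = 4/(-675 + 16/33) = 4/(-22259/33) = 4*(-33/22259) = -132/22259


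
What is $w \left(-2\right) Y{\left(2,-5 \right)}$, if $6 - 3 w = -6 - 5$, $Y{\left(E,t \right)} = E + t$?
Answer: $34$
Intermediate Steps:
$w = \frac{17}{3}$ ($w = 2 - \frac{-6 - 5}{3} = 2 - - \frac{11}{3} = 2 + \frac{11}{3} = \frac{17}{3} \approx 5.6667$)
$w \left(-2\right) Y{\left(2,-5 \right)} = \frac{17}{3} \left(-2\right) \left(2 - 5\right) = \left(- \frac{34}{3}\right) \left(-3\right) = 34$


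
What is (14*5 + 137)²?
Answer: 42849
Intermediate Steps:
(14*5 + 137)² = (70 + 137)² = 207² = 42849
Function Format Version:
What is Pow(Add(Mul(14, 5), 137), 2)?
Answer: 42849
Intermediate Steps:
Pow(Add(Mul(14, 5), 137), 2) = Pow(Add(70, 137), 2) = Pow(207, 2) = 42849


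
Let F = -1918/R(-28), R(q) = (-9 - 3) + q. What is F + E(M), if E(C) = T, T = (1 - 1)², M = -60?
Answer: 959/20 ≈ 47.950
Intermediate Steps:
R(q) = -12 + q
T = 0 (T = 0² = 0)
E(C) = 0
F = 959/20 (F = -1918/(-12 - 28) = -1918/(-40) = -1918*(-1/40) = 959/20 ≈ 47.950)
F + E(M) = 959/20 + 0 = 959/20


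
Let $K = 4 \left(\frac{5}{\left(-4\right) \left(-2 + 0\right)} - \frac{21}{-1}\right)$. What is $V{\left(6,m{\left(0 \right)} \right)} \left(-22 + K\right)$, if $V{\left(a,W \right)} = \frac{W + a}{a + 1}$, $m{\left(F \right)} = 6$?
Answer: $\frac{774}{7} \approx 110.57$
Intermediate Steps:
$V{\left(a,W \right)} = \frac{W + a}{1 + a}$
$K = \frac{173}{2}$ ($K = 4 \left(\frac{5}{\left(-4\right) \left(-2\right)} - -21\right) = 4 \left(\frac{5}{8} + 21\right) = 4 \cdot \frac{173}{8} = \frac{173}{2} \approx 86.5$)
$V{\left(6,m{\left(0 \right)} \right)} \left(-22 + K\right) = \frac{6 + 6}{1 + 6} \left(-22 + \frac{173}{2}\right) = \frac{1}{7} \cdot 12 \cdot \frac{129}{2} = \frac{12}{7} \cdot \frac{129}{2} = \frac{774}{7}$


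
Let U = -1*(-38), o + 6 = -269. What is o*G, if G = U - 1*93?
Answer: 15125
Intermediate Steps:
o = -275 (o = -6 - 269 = -275)
U = 38
G = -55 (G = 38 - 1*93 = 38 - 93 = -55)
o*G = -275*(-55) = 15125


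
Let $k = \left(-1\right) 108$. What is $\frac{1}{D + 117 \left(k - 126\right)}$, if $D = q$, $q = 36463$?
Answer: $\frac{1}{9085} \approx 0.00011007$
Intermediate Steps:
$k = -108$
$D = 36463$
$\frac{1}{D + 117 \left(k - 126\right)} = \frac{1}{36463 + 117 \left(-108 - 126\right)} = \frac{1}{36463 + 117 \left(-234\right)} = \frac{1}{36463 - 27378} = \frac{1}{9085}$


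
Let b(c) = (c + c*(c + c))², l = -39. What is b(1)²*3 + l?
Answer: 204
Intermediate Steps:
b(c) = (c + 2*c²)² (b(c) = (c + c*(2*c))² = (c + 2*c²)²)
b(1)²*3 + l = (1²*(1 + 2*1)²)²*3 - 39 = (1*(1 + 2)²)²*3 - 39 = (1*3²)²*3 - 39 = (1*9)²*3 - 39 = 9²*3 - 39 = 81*3 - 39 = 243 - 39 = 204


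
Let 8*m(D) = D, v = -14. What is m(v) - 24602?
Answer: -98415/4 ≈ -24604.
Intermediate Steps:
m(D) = D/8
m(v) - 24602 = (⅛)*(-14) - 24602 = -7/4 - 24602 = -98415/4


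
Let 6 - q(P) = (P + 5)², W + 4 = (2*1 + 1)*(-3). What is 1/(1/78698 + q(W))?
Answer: -78698/4564483 ≈ -0.017241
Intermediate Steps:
W = -13 (W = -4 + (2*1 + 1)*(-3) = -4 + (2 + 1)*(-3) = -4 + 3*(-3) = -4 - 9 = -13)
q(P) = 6 - (5 + P)² (q(P) = 6 - (P + 5)² = 6 - (5 + P)²)
1/(1/78698 + q(W)) = 1/(1/78698 + (6 - (5 - 13)²)) = 1/(1/78698 + (6 - 1*(-8)²)) = 1/(1/78698 + (6 - 1*64)) = 1/(1/78698 + (6 - 64)) = 1/(1/78698 - 58) = 1/(-4564483/78698) = -78698/4564483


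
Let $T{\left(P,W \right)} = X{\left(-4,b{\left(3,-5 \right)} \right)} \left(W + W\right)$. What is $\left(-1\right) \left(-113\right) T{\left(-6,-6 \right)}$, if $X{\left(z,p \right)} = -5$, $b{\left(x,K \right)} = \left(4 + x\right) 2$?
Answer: $6780$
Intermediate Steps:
$b{\left(x,K \right)} = 8 + 2 x$
$T{\left(P,W \right)} = - 10 W$ ($T{\left(P,W \right)} = - 5 \left(W + W\right) = - 5 \cdot 2 W = - 10 W$)
$\left(-1\right) \left(-113\right) T{\left(-6,-6 \right)} = \left(-1\right) \left(-113\right) \left(\left(-10\right) \left(-6\right)\right) = 113 \cdot 60 = 6780$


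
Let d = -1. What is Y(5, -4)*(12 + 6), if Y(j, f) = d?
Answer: -18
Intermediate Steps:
Y(j, f) = -1
Y(5, -4)*(12 + 6) = -(12 + 6) = -1*18 = -18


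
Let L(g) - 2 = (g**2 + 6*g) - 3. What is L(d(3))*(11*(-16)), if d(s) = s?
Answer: -4576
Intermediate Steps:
L(g) = -1 + g**2 + 6*g (L(g) = 2 + ((g**2 + 6*g) - 3) = 2 + (-3 + g**2 + 6*g) = -1 + g**2 + 6*g)
L(d(3))*(11*(-16)) = (-1 + 3**2 + 6*3)*(11*(-16)) = (-1 + 9 + 18)*(-176) = 26*(-176) = -4576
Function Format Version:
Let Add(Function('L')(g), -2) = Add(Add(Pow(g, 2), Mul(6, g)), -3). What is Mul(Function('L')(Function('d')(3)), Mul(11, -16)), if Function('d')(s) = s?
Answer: -4576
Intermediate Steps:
Function('L')(g) = Add(-1, Pow(g, 2), Mul(6, g)) (Function('L')(g) = Add(2, Add(Add(Pow(g, 2), Mul(6, g)), -3)) = Add(2, Add(-3, Pow(g, 2), Mul(6, g))) = Add(-1, Pow(g, 2), Mul(6, g)))
Mul(Function('L')(Function('d')(3)), Mul(11, -16)) = Mul(Add(-1, Pow(3, 2), Mul(6, 3)), Mul(11, -16)) = Mul(Add(-1, 9, 18), -176) = Mul(26, -176) = -4576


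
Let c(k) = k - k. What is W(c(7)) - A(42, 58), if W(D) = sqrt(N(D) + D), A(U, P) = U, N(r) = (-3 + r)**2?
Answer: -39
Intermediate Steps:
c(k) = 0
W(D) = sqrt(D + (-3 + D)**2) (W(D) = sqrt((-3 + D)**2 + D) = sqrt(D + (-3 + D)**2))
W(c(7)) - A(42, 58) = sqrt(0 + (-3 + 0)**2) - 1*42 = sqrt(0 + (-3)**2) - 42 = sqrt(0 + 9) - 42 = sqrt(9) - 42 = 3 - 42 = -39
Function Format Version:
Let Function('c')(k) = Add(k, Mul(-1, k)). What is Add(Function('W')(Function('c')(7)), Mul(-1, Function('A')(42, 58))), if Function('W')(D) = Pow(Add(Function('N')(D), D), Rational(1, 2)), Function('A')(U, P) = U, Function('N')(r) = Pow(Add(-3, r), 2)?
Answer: -39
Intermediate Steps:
Function('c')(k) = 0
Function('W')(D) = Pow(Add(D, Pow(Add(-3, D), 2)), Rational(1, 2)) (Function('W')(D) = Pow(Add(Pow(Add(-3, D), 2), D), Rational(1, 2)) = Pow(Add(D, Pow(Add(-3, D), 2)), Rational(1, 2)))
Add(Function('W')(Function('c')(7)), Mul(-1, Function('A')(42, 58))) = Add(Pow(Add(0, Pow(Add(-3, 0), 2)), Rational(1, 2)), Mul(-1, 42)) = Add(Pow(Add(0, Pow(-3, 2)), Rational(1, 2)), -42) = Add(Pow(Add(0, 9), Rational(1, 2)), -42) = Add(Pow(9, Rational(1, 2)), -42) = Add(3, -42) = -39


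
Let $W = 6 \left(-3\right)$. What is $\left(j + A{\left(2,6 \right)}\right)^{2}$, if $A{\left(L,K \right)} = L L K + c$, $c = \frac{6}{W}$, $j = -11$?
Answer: $\frac{1444}{9} \approx 160.44$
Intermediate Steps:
$W = -18$
$c = - \frac{1}{3}$ ($c = \frac{6}{-18} = 6 \left(- \frac{1}{18}\right) = - \frac{1}{3} \approx -0.33333$)
$A{\left(L,K \right)} = - \frac{1}{3} + K L^{2}$ ($A{\left(L,K \right)} = L L K - \frac{1}{3} = L^{2} K - \frac{1}{3} = K L^{2} - \frac{1}{3} = - \frac{1}{3} + K L^{2}$)
$\left(j + A{\left(2,6 \right)}\right)^{2} = \left(-11 - \left(\frac{1}{3} - 6 \cdot 2^{2}\right)\right)^{2} = \left(-11 + \left(- \frac{1}{3} + 6 \cdot 4\right)\right)^{2} = \left(-11 + \left(- \frac{1}{3} + 24\right)\right)^{2} = \left(-11 + \frac{71}{3}\right)^{2} = \left(\frac{38}{3}\right)^{2} = \frac{1444}{9}$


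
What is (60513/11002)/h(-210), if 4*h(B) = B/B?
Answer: 121026/5501 ≈ 22.001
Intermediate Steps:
h(B) = ¼ (h(B) = (B/B)/4 = (¼)*1 = ¼)
(60513/11002)/h(-210) = (60513/11002)/(¼) = (60513*(1/11002))*4 = (60513/11002)*4 = 121026/5501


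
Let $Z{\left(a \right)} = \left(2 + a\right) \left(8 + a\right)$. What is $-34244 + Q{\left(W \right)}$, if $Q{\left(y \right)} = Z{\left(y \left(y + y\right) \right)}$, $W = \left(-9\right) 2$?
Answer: $392156$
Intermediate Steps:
$W = -18$
$Q{\left(y \right)} = 16 + 4 y^{4} + 20 y^{2}$ ($Q{\left(y \right)} = 16 + \left(y \left(y + y\right)\right)^{2} + 10 y \left(y + y\right) = 16 + \left(y 2 y\right)^{2} + 10 y 2 y = 16 + \left(2 y^{2}\right)^{2} + 10 \cdot 2 y^{2} = 16 + 4 y^{4} + 20 y^{2}$)
$-34244 + Q{\left(W \right)} = -34244 + \left(16 + 4 \left(-18\right)^{4} + 20 \left(-18\right)^{2}\right) = -34244 + \left(16 + 4 \cdot 104976 + 20 \cdot 324\right) = -34244 + \left(16 + 419904 + 6480\right) = -34244 + 426400 = 392156$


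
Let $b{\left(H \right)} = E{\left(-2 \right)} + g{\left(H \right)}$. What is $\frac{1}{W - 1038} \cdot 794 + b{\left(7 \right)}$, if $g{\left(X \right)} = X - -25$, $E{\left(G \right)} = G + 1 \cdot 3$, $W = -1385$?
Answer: $\frac{79165}{2423} \approx 32.672$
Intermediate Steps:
$E{\left(G \right)} = 3 + G$ ($E{\left(G \right)} = G + 3 = 3 + G$)
$g{\left(X \right)} = 25 + X$ ($g{\left(X \right)} = X + 25 = 25 + X$)
$b{\left(H \right)} = 26 + H$ ($b{\left(H \right)} = \left(3 - 2\right) + \left(25 + H\right) = 1 + \left(25 + H\right) = 26 + H$)
$\frac{1}{W - 1038} \cdot 794 + b{\left(7 \right)} = \frac{1}{-1385 - 1038} \cdot 794 + \left(26 + 7\right) = \frac{1}{-2423} \cdot 794 + 33 = \left(- \frac{1}{2423}\right) 794 + 33 = - \frac{794}{2423} + 33 = \frac{79165}{2423}$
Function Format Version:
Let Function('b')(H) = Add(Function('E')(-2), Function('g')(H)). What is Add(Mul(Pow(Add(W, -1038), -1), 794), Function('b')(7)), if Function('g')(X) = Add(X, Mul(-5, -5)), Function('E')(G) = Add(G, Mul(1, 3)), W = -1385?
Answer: Rational(79165, 2423) ≈ 32.672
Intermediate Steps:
Function('E')(G) = Add(3, G) (Function('E')(G) = Add(G, 3) = Add(3, G))
Function('g')(X) = Add(25, X) (Function('g')(X) = Add(X, 25) = Add(25, X))
Function('b')(H) = Add(26, H) (Function('b')(H) = Add(Add(3, -2), Add(25, H)) = Add(1, Add(25, H)) = Add(26, H))
Add(Mul(Pow(Add(W, -1038), -1), 794), Function('b')(7)) = Add(Mul(Pow(Add(-1385, -1038), -1), 794), Add(26, 7)) = Add(Mul(Pow(-2423, -1), 794), 33) = Add(Mul(Rational(-1, 2423), 794), 33) = Add(Rational(-794, 2423), 33) = Rational(79165, 2423)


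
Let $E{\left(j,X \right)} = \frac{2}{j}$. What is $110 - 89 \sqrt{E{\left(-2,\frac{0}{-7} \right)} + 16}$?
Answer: $110 - 89 \sqrt{15} \approx -234.7$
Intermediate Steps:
$110 - 89 \sqrt{E{\left(-2,\frac{0}{-7} \right)} + 16} = 110 - 89 \sqrt{\frac{2}{-2} + 16} = 110 - 89 \sqrt{2 \left(- \frac{1}{2}\right) + 16} = 110 - 89 \sqrt{-1 + 16} = 110 - 89 \sqrt{15}$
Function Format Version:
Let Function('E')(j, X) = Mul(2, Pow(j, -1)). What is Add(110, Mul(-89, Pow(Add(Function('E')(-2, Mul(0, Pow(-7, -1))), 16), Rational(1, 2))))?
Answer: Add(110, Mul(-89, Pow(15, Rational(1, 2)))) ≈ -234.70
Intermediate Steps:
Add(110, Mul(-89, Pow(Add(Function('E')(-2, Mul(0, Pow(-7, -1))), 16), Rational(1, 2)))) = Add(110, Mul(-89, Pow(Add(Mul(2, Pow(-2, -1)), 16), Rational(1, 2)))) = Add(110, Mul(-89, Pow(Add(Mul(2, Rational(-1, 2)), 16), Rational(1, 2)))) = Add(110, Mul(-89, Pow(Add(-1, 16), Rational(1, 2)))) = Add(110, Mul(-89, Pow(15, Rational(1, 2))))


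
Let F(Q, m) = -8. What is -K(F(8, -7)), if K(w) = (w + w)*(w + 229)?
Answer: 3536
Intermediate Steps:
K(w) = 2*w*(229 + w) (K(w) = (2*w)*(229 + w) = 2*w*(229 + w))
-K(F(8, -7)) = -2*(-8)*(229 - 8) = -2*(-8)*221 = -1*(-3536) = 3536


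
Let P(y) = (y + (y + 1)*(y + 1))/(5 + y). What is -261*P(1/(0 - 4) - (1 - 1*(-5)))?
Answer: 89001/20 ≈ 4450.0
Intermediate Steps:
P(y) = (y + (1 + y)²)/(5 + y) (P(y) = (y + (1 + y)*(1 + y))/(5 + y) = (y + (1 + y)²)/(5 + y))
-261*P(1/(0 - 4) - (1 - 1*(-5))) = -261*((1/(0 - 4) - (1 - 1*(-5))) + (1 + (1/(0 - 4) - (1 - 1*(-5))))²)/(5 + (1/(0 - 4) - (1 - 1*(-5)))) = -261*((1/(-4) - (1 + 5)) + (1 + (1/(-4) - (1 + 5)))²)/(5 + (1/(-4) - (1 + 5))) = -261*((-¼ - 1*6) + (1 + (-¼ - 1*6))²)/(5 + (-¼ - 1*6)) = -261*((-¼ - 6) + (1 + (-¼ - 6))²)/(5 + (-¼ - 6)) = -261*(-25/4 + (1 - 25/4)²)/(5 - 25/4) = -261*(-25/4 + (-21/4)²)/(-5/4) = -(-1044)*(-25/4 + 441/16)/5 = -(-1044)*341/(5*16) = -261*(-341/20) = 89001/20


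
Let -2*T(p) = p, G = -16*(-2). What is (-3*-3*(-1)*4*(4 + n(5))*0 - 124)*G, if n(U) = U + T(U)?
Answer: -3968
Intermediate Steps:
G = 32
T(p) = -p/2
n(U) = U/2 (n(U) = U - U/2 = U/2)
(-3*-3*(-1)*4*(4 + n(5))*0 - 124)*G = (-3*-3*(-1)*4*(4 + (½)*5)*0 - 124)*32 = (-3*3*4*(4 + 5/2)*0 - 124)*32 = (-36*13/2*0 - 124)*32 = (-3*78*0 - 124)*32 = (-234*0 - 124)*32 = (0 - 124)*32 = -124*32 = -3968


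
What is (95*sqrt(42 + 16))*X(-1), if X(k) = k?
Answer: -95*sqrt(58) ≈ -723.50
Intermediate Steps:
(95*sqrt(42 + 16))*X(-1) = (95*sqrt(42 + 16))*(-1) = (95*sqrt(58))*(-1) = -95*sqrt(58)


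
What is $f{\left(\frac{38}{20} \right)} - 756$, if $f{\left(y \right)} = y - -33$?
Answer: $- \frac{7211}{10} \approx -721.1$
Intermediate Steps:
$f{\left(y \right)} = 33 + y$ ($f{\left(y \right)} = y + 33 = 33 + y$)
$f{\left(\frac{38}{20} \right)} - 756 = \left(33 + \frac{38}{20}\right) - 756 = \left(33 + 38 \cdot \frac{1}{20}\right) - 756 = \left(33 + \frac{19}{10}\right) - 756 = \frac{349}{10} - 756 = - \frac{7211}{10}$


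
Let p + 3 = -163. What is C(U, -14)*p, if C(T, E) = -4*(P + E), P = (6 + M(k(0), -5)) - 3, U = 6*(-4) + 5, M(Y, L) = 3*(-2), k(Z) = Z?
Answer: -11288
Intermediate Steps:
p = -166 (p = -3 - 163 = -166)
M(Y, L) = -6
U = -19 (U = -24 + 5 = -19)
P = -3 (P = (6 - 6) - 3 = 0 - 3 = -3)
C(T, E) = 12 - 4*E (C(T, E) = -4*(-3 + E) = 12 - 4*E)
C(U, -14)*p = (12 - 4*(-14))*(-166) = (12 + 56)*(-166) = 68*(-166) = -11288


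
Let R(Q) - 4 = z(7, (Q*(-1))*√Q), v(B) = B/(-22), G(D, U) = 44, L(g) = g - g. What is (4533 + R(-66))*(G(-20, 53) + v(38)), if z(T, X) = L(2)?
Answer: 2109705/11 ≈ 1.9179e+5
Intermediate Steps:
L(g) = 0
z(T, X) = 0
v(B) = -B/22 (v(B) = B*(-1/22) = -B/22)
R(Q) = 4 (R(Q) = 4 + 0 = 4)
(4533 + R(-66))*(G(-20, 53) + v(38)) = (4533 + 4)*(44 - 1/22*38) = 4537*(44 - 19/11) = 4537*(465/11) = 2109705/11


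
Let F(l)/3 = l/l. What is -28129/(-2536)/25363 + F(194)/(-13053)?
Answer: 58068711/279858791368 ≈ 0.00020749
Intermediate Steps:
F(l) = 3 (F(l) = 3*(l/l) = 3*1 = 3)
-28129/(-2536)/25363 + F(194)/(-13053) = -28129/(-2536)/25363 + 3/(-13053) = -28129*(-1/2536)*(1/25363) + 3*(-1/13053) = (28129/2536)*(1/25363) - 1/4351 = 28129/64320568 - 1/4351 = 58068711/279858791368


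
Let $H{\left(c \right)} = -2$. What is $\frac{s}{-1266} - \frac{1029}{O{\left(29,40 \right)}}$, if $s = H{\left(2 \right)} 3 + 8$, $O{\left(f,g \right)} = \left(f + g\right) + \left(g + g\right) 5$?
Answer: $- \frac{93118}{42411} \approx -2.1956$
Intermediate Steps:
$O{\left(f,g \right)} = f + 11 g$ ($O{\left(f,g \right)} = \left(f + g\right) + 2 g 5 = \left(f + g\right) + 10 g = f + 11 g$)
$s = 2$ ($s = \left(-2\right) 3 + 8 = -6 + 8 = 2$)
$\frac{s}{-1266} - \frac{1029}{O{\left(29,40 \right)}} = \frac{2}{-1266} - \frac{1029}{29 + 11 \cdot 40} = 2 \left(- \frac{1}{1266}\right) - \frac{1029}{29 + 440} = - \frac{1}{633} - \frac{1029}{469} = - \frac{1}{633} - \frac{147}{67} = - \frac{93118}{42411}$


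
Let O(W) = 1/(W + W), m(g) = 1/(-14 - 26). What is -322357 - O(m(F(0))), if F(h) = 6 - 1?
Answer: -322337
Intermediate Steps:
F(h) = 5
m(g) = -1/40 (m(g) = 1/(-40) = -1/40)
O(W) = 1/(2*W)
-322357 - O(m(F(0))) = -322357 - 1/(2*(-1/40)) = -322357 - (-40)/2 = -322357 - 1*(-20) = -322357 + 20 = -322337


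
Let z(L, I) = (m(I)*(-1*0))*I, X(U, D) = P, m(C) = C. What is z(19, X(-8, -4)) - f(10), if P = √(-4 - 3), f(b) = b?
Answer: -10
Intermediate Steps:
P = I*√7 (P = √(-7) = I*√7 ≈ 2.6458*I)
X(U, D) = I*√7
z(L, I) = 0 (z(L, I) = (I*(-1*0))*I = (I*0)*I = 0*I = 0)
z(19, X(-8, -4)) - f(10) = 0 - 1*10 = 0 - 10 = -10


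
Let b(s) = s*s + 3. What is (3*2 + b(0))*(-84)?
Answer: -756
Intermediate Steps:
b(s) = 3 + s² (b(s) = s² + 3 = 3 + s²)
(3*2 + b(0))*(-84) = (3*2 + (3 + 0²))*(-84) = (6 + (3 + 0))*(-84) = (6 + 3)*(-84) = 9*(-84) = -756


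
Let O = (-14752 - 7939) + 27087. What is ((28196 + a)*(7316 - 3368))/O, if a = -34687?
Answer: -915231/157 ≈ -5829.5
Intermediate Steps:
O = 4396 (O = -22691 + 27087 = 4396)
((28196 + a)*(7316 - 3368))/O = ((28196 - 34687)*(7316 - 3368))/4396 = -6491*3948*(1/4396) = -25626468*1/4396 = -915231/157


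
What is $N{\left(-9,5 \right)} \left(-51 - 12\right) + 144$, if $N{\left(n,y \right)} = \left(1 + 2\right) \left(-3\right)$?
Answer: $711$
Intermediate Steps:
$N{\left(n,y \right)} = -9$ ($N{\left(n,y \right)} = 3 \left(-3\right) = -9$)
$N{\left(-9,5 \right)} \left(-51 - 12\right) + 144 = - 9 \left(-51 - 12\right) + 144 = \left(-9\right) \left(-63\right) + 144 = 567 + 144 = 711$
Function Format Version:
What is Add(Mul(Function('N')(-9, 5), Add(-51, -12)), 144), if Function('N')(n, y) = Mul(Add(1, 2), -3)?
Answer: 711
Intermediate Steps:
Function('N')(n, y) = -9 (Function('N')(n, y) = Mul(3, -3) = -9)
Add(Mul(Function('N')(-9, 5), Add(-51, -12)), 144) = Add(Mul(-9, Add(-51, -12)), 144) = Add(Mul(-9, -63), 144) = Add(567, 144) = 711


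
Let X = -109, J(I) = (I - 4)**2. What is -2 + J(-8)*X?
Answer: -15698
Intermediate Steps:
J(I) = (-4 + I)**2
-2 + J(-8)*X = -2 + (-4 - 8)**2*(-109) = -2 + (-12)**2*(-109) = -2 + 144*(-109) = -2 - 15696 = -15698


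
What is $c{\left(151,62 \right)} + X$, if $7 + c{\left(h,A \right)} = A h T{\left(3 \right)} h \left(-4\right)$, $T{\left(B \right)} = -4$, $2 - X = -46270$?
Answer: $22664857$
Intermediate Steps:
$X = 46272$ ($X = 2 - -46270 = 2 + 46270 = 46272$)
$c{\left(h,A \right)} = -7 + 16 A h^{2}$ ($c{\left(h,A \right)} = -7 + A h \left(-4\right) h \left(-4\right) = -7 + - 4 A h h \left(-4\right) = -7 + - 4 A h^{2} \left(-4\right) = -7 + 16 A h^{2}$)
$c{\left(151,62 \right)} + X = \left(-7 + 16 \cdot 62 \cdot 151^{2}\right) + 46272 = \left(-7 + 16 \cdot 62 \cdot 22801\right) + 46272 = \left(-7 + 22618592\right) + 46272 = 22618585 + 46272 = 22664857$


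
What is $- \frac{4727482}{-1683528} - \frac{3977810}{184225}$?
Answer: $- \frac{582583414223}{31014794580} \approx -18.784$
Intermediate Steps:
$- \frac{4727482}{-1683528} - \frac{3977810}{184225} = \left(-4727482\right) \left(- \frac{1}{1683528}\right) - \frac{795562}{36845} = \frac{2363741}{841764} - \frac{795562}{36845} = - \frac{582583414223}{31014794580}$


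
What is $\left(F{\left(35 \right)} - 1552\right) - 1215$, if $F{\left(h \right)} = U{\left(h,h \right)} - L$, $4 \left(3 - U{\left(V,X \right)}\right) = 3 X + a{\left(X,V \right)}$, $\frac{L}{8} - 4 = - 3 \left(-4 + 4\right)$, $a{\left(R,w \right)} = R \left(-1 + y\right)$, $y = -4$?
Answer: $- \frac{5557}{2} \approx -2778.5$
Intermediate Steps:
$a{\left(R,w \right)} = - 5 R$ ($a{\left(R,w \right)} = R \left(-1 - 4\right) = R \left(-5\right) = - 5 R$)
$L = 32$ ($L = 32 + 8 \left(- 3 \left(-4 + 4\right)\right) = 32 + 8 \left(\left(-3\right) 0\right) = 32 + 8 \cdot 0 = 32 + 0 = 32$)
$U{\left(V,X \right)} = 3 + \frac{X}{2}$ ($U{\left(V,X \right)} = 3 - \frac{3 X - 5 X}{4} = 3 - \frac{\left(-2\right) X}{4} = 3 + \frac{X}{2}$)
$F{\left(h \right)} = -29 + \frac{h}{2}$ ($F{\left(h \right)} = \left(3 + \frac{h}{2}\right) - 32 = -29 + \frac{h}{2}$)
$\left(F{\left(35 \right)} - 1552\right) - 1215 = \left(\left(-29 + \frac{1}{2} \cdot 35\right) - 1552\right) - 1215 = \left(\left(-29 + \frac{35}{2}\right) - 1552\right) - 1215 = \left(- \frac{23}{2} - 1552\right) - 1215 = - \frac{3127}{2} - 1215 = - \frac{5557}{2}$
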